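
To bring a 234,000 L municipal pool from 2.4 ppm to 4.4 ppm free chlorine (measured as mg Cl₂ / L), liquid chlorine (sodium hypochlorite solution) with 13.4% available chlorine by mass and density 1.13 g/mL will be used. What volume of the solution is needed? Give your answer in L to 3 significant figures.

3.09 L

Chlorine deficit: 4.4 − 2.4 = 2 ppm = 2 mg/L as Cl₂.
Cl₂ equivalent needed: 2 mg/L × 234,000 L = 468,000 mg = 468 g.
Product at 13.4% available chlorine: 468 / 0.134 = 3493 g.
Volume at density 1.13 g/mL: 3493 g ÷ 1.13 g/mL = 3091 mL.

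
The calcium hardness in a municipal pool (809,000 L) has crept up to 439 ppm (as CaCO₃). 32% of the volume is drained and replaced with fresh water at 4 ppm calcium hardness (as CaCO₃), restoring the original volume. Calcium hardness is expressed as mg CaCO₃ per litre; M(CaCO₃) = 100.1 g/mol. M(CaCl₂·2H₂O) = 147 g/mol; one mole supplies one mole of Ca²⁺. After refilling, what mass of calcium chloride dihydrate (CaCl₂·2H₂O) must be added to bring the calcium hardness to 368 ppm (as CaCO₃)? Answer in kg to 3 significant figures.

After draining 32% and refilling: 439 × 0.68 + 4 × 0.32 = 299.8 ppm.
Deficit to target: 368 − 299.8 = 68.2 mg/L.
As CaCO₃: 68.2 mg/L × 809,000 L = 55,170 g; ÷ 100.1 = 551.2 mol Ca²⁺.
Mass: 551.2 × 147 = 81,020 g.

81.0 kg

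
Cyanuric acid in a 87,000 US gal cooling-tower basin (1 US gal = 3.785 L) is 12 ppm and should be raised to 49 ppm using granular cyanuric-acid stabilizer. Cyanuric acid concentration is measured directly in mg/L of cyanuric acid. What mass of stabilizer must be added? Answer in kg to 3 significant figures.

12.2 kg

Volume: 87,000 US gal × 3.785 L/gal = 329,295 L.
CYA to add: (49 − 12) = 37 mg/L × 329,295 L = 12,180 g cyanuric acid.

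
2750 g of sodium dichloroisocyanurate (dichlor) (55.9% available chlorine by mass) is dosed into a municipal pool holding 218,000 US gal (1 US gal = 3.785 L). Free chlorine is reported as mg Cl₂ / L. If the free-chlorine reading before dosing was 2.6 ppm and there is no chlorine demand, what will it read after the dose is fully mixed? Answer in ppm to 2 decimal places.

4.46 ppm

Volume: 218,000 US gal × 3.785 L/gal = 825,130 L.
Available chlorine delivered: 2750 g × 0.559 = 1537 g as Cl₂.
Concentration rise: 1537 g / 825,130 L = 1.863 mg/L = 1.86 ppm.
Final FC: 2.6 + 1.86 = 4.46 ppm.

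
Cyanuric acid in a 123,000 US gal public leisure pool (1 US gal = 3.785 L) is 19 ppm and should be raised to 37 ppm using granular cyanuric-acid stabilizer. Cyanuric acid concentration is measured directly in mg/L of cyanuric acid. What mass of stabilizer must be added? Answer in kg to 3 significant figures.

8.38 kg

Volume: 123,000 US gal × 3.785 L/gal = 465,555 L.
CYA to add: (37 − 19) = 18 mg/L × 465,555 L = 8380 g cyanuric acid.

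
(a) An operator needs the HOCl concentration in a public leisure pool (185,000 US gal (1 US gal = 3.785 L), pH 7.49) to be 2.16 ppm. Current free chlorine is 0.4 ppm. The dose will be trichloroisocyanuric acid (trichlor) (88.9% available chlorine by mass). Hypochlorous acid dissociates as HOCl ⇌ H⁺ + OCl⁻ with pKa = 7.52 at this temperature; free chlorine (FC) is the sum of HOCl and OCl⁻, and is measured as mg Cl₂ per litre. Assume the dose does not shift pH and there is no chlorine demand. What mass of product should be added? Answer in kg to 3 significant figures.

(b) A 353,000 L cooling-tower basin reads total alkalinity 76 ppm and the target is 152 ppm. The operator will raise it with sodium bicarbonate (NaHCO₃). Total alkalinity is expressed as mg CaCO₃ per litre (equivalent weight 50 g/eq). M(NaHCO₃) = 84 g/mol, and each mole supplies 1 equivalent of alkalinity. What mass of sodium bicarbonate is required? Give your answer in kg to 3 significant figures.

(a) Volume: 185,000 US gal × 3.785 L/gal = 700,225 L.
(a) [OCl⁻]/[HOCl] = 10^(pH − pKa) = 10^(7.49 − 7.52) = 0.9333; fraction as HOCl = 1/(1 + 0.9333) = 0.5173.
(a) Free chlorine required for 2.16 ppm HOCl: 2.16 / 0.5173 = 4.176 ppm.
(a) FC to add: 4.176 − 0.4 = 3.776 mg/L as Cl₂.
(a) Cl₂ equivalent: 3.776 mg/L × 700,225 L = 2644 g.
(a) Product at 88.9% available Cl: 2644 / 0.889 = 2974 g.

(b) Alkalinity to add: (152 − 76) = 76 mg/L as CaCO₃ × 353,000 L = 26,830 g as CaCO₃.
(b) Equivalents: 26,830 g ÷ 50 g/eq = 536.6 eq.
(b) NaHCO₃ supplies 1 eq per mole → 536.6 mol.
(b) Mass: 536.6 mol × 84 g/mol = 45,070 g.

(a) 2.97 kg; (b) 45.1 kg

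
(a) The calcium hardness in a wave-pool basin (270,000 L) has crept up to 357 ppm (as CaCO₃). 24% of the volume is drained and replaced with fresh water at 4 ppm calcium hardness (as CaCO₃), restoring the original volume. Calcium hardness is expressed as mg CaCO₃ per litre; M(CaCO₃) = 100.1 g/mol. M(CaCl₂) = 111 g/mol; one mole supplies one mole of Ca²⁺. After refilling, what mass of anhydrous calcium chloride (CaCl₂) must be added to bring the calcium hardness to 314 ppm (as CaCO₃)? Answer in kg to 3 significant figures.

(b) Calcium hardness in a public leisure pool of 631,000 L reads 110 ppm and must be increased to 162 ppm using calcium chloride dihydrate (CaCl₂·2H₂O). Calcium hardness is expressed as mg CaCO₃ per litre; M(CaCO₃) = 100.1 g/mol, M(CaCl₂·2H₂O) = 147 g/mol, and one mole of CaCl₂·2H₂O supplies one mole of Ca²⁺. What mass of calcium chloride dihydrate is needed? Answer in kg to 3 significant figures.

(a) After draining 24% and refilling: 357 × 0.76 + 4 × 0.24 = 272.28 ppm.
(a) Deficit to target: 314 − 272.28 = 41.72 mg/L.
(a) As CaCO₃: 41.72 mg/L × 270,000 L = 11,260 g; ÷ 100.1 = 112.5 mol Ca²⁺.
(a) Mass: 112.5 × 111 = 12,490 g.

(b) Hardness to add: (162 − 110) = 52 mg/L as CaCO₃ × 631,000 L = 32,810 g as CaCO₃.
(b) Moles of Ca²⁺ (1 mol Ca²⁺ ≡ 1 mol CaCO₃): 32,810 / 100.1 g/mol = 327.8 mol.
(b) Mass of CaCl₂·2H₂O: 327.8 × 147 = 48,190 g.

(a) 12.5 kg; (b) 48.2 kg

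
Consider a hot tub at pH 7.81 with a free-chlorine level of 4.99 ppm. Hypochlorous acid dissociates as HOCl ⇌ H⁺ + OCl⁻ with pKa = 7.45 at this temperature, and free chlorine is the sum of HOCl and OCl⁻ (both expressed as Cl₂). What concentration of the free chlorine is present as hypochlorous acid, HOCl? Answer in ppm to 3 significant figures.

[OCl⁻]/[HOCl] = 10^(pH − pKa) = 10^(7.81 − 7.45) = 10^0.36 = 2.291.
Fraction as HOCl = 1 / (1 + 2.291) = 0.3039.
HOCl = 0.3039 × 4.99 ppm = 1.516 ppm.

1.52 ppm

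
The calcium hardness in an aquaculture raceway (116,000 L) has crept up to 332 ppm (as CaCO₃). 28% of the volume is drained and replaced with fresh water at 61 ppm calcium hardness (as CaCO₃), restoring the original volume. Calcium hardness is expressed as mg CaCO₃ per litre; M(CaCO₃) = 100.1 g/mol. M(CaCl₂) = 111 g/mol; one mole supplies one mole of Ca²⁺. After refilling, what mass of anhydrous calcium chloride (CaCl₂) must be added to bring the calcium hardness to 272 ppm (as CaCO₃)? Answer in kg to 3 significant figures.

After draining 28% and refilling: 332 × 0.72 + 61 × 0.28 = 256.12 ppm.
Deficit to target: 272 − 256.12 = 15.88 mg/L.
As CaCO₃: 15.88 mg/L × 116,000 L = 1842 g; ÷ 100.1 = 18.4 mol Ca²⁺.
Mass: 18.4 × 111 = 2043 g.

2.04 kg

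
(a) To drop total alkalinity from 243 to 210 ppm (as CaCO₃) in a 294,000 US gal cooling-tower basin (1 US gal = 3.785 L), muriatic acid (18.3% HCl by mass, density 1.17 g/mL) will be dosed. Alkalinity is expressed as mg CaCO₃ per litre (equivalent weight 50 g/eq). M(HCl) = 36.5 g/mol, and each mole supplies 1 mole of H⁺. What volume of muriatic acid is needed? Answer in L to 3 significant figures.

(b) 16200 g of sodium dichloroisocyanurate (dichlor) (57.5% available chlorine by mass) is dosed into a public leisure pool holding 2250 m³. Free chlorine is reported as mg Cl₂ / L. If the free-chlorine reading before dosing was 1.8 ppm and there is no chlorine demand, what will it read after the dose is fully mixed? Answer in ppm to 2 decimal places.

(a) 125 L; (b) 5.94 ppm

(a) Volume: 294,000 US gal × 3.785 L/gal = 1,112,790 L.
(a) Alkalinity to neutralize: (243 − 210) = 33 mg/L as CaCO₃ × 1,112,790 L = 36,720 g as CaCO₃.
(a) Equivalents of H⁺ required: 36,720 ÷ 50 g/eq = 734.4 eq = 734.4 mol HCl.
(a) Mass of HCl: 734.4 × 36.5 = 26,810 g.
(a) Mass of 18.3% solution: 26,810 / 0.183 = 146,500 g.
(a) Volume: 146,500 g ÷ 1.17 g/mL = 125,200 mL.

(b) Volume: 2250 m³ = 2,250,000 L.
(b) Available chlorine delivered: 16,200 g × 0.575 = 9315 g as Cl₂.
(b) Concentration rise: 9315 g / 2,250,000 L = 4.14 mg/L = 4.14 ppm.
(b) Final FC: 1.8 + 4.14 = 5.94 ppm.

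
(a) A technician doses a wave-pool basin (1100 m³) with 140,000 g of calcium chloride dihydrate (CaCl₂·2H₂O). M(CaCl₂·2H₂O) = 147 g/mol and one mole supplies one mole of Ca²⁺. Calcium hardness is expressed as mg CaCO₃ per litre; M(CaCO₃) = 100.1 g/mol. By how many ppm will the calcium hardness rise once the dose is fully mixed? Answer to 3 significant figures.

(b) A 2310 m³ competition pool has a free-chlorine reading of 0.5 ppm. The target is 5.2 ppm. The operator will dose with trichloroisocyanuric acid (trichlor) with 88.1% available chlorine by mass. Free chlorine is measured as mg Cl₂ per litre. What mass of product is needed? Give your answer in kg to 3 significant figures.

(a) 86.7 ppm; (b) 12.3 kg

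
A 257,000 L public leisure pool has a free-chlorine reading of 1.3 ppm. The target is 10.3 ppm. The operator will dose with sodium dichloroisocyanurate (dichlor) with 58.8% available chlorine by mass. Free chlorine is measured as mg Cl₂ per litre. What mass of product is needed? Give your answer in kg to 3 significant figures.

Chlorine deficit: 10.3 − 1.3 = 9 ppm = 9 mg/L as Cl₂.
Cl₂ equivalent needed: 9 mg/L × 257,000 L = 2,313,000 mg = 2313 g.
Product at 58.8% available chlorine: 2313 / 0.588 = 3934 g.

3.93 kg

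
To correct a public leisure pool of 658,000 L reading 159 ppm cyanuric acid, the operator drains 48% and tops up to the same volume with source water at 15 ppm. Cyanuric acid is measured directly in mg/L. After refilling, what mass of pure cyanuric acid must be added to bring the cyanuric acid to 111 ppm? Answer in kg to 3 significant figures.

After draining 48% and refilling: 159 × 0.52 + 15 × 0.48 = 89.88 ppm.
Deficit to target: 111 − 89.88 = 21.12 mg/L.
Mass: 21.12 mg/L × 658,000 L = 13,900 g cyanuric acid.

13.9 kg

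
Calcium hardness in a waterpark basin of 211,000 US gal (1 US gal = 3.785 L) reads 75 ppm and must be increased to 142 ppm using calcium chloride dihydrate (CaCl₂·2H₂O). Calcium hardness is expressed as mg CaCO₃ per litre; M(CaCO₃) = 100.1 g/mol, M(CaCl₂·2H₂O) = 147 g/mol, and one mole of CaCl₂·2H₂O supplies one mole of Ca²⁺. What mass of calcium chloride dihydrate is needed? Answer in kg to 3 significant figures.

Volume: 211,000 US gal × 3.785 L/gal = 798,635 L.
Hardness to add: (142 − 75) = 67 mg/L as CaCO₃ × 798,635 L = 53,510 g as CaCO₃.
Moles of Ca²⁺ (1 mol Ca²⁺ ≡ 1 mol CaCO₃): 53,510 / 100.1 g/mol = 534.6 mol.
Mass of CaCl₂·2H₂O: 534.6 × 147 = 78,580 g.

78.6 kg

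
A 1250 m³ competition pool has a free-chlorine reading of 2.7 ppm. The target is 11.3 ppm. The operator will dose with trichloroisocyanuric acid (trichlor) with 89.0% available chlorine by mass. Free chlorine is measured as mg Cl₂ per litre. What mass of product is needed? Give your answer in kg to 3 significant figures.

12.1 kg

Volume: 1250 m³ = 1,250,000 L.
Chlorine deficit: 11.3 − 2.7 = 8.6 ppm = 8.6 mg/L as Cl₂.
Cl₂ equivalent needed: 8.6 mg/L × 1,250,000 L = 10,750,000 mg = 10,750 g.
Product at 89.0% available chlorine: 10,750 / 0.89 = 12,080 g.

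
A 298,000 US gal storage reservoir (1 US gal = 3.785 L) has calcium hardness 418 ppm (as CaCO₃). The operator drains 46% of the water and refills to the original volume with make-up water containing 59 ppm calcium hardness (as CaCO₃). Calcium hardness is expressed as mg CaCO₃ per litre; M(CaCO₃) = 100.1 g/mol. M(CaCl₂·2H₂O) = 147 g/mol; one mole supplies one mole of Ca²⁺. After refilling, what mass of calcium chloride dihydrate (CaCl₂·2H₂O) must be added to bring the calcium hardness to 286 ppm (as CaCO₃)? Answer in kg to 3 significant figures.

54.9 kg

Volume: 298,000 US gal × 3.785 L/gal = 1,127,930 L.
After draining 46% and refilling: 418 × 0.54 + 59 × 0.46 = 252.86 ppm.
Deficit to target: 286 − 252.86 = 33.14 mg/L.
As CaCO₃: 33.14 mg/L × 1,127,930 L = 37,380 g; ÷ 100.1 = 373.4 mol Ca²⁺.
Mass: 373.4 × 147 = 54,890 g.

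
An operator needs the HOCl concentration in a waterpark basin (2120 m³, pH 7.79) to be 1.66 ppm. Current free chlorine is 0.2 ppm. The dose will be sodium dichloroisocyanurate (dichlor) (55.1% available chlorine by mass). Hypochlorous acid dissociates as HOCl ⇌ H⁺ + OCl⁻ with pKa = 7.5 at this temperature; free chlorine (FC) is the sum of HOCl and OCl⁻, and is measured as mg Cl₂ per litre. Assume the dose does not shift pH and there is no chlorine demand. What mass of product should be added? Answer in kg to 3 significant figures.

18.1 kg

Volume: 2120 m³ = 2,120,000 L.
[OCl⁻]/[HOCl] = 10^(pH − pKa) = 10^(7.79 − 7.5) = 1.95; fraction as HOCl = 1/(1 + 1.95) = 0.339.
Free chlorine required for 1.66 ppm HOCl: 1.66 / 0.339 = 4.897 ppm.
FC to add: 4.897 − 0.2 = 4.697 mg/L as Cl₂.
Cl₂ equivalent: 4.697 mg/L × 2,120,000 L = 9957 g.
Product at 55.1% available Cl: 9957 / 0.551 = 18,070 g.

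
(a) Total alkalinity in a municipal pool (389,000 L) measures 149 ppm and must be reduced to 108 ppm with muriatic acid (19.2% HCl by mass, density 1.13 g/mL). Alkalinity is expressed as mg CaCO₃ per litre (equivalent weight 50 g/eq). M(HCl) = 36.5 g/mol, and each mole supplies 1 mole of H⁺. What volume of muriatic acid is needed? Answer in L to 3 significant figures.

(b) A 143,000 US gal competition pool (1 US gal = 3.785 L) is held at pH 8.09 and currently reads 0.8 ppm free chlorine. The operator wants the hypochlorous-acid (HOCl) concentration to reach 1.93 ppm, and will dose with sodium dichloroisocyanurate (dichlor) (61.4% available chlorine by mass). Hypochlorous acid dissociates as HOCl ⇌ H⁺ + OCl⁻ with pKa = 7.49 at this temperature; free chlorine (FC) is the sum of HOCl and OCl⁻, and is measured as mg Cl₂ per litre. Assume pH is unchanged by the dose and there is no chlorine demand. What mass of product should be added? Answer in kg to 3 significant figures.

(a) 53.7 L; (b) 7.77 kg

(a) Alkalinity to neutralize: (149 − 108) = 41 mg/L as CaCO₃ × 389,000 L = 15,950 g as CaCO₃.
(a) Equivalents of H⁺ required: 15,950 ÷ 50 g/eq = 319 eq = 319 mol HCl.
(a) Mass of HCl: 319 × 36.5 = 11,640 g.
(a) Mass of 19.2% solution: 11,640 / 0.192 = 60,640 g.
(a) Volume: 60,640 g ÷ 1.13 g/mL = 53,660 mL.

(b) Volume: 143,000 US gal × 3.785 L/gal = 541,255 L.
(b) [OCl⁻]/[HOCl] = 10^(pH − pKa) = 10^(8.09 − 7.49) = 3.981; fraction as HOCl = 1/(1 + 3.981) = 0.2008.
(b) Free chlorine required for 1.93 ppm HOCl: 1.93 / 0.2008 = 9.613 ppm.
(b) FC to add: 9.613 − 0.8 = 8.813 mg/L as Cl₂.
(b) Cl₂ equivalent: 8.813 mg/L × 541,255 L = 4770 g.
(b) Product at 61.4% available Cl: 4770 / 0.614 = 7769 g.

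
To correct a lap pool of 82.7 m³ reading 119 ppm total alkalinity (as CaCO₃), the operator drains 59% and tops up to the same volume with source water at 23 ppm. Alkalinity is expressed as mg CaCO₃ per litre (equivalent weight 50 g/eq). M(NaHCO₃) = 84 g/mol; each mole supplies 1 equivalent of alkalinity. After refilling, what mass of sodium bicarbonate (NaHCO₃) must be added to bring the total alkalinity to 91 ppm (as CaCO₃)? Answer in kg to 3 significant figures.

3.98 kg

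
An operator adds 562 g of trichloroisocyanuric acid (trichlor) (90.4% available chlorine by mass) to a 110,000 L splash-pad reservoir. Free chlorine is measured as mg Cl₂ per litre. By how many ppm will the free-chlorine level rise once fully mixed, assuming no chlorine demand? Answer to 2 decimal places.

4.62 ppm

Available chlorine delivered: 562 g × 0.904 = 508 g as Cl₂.
Concentration rise: 508 g / 110,000 L = 4.619 mg/L = 4.62 ppm.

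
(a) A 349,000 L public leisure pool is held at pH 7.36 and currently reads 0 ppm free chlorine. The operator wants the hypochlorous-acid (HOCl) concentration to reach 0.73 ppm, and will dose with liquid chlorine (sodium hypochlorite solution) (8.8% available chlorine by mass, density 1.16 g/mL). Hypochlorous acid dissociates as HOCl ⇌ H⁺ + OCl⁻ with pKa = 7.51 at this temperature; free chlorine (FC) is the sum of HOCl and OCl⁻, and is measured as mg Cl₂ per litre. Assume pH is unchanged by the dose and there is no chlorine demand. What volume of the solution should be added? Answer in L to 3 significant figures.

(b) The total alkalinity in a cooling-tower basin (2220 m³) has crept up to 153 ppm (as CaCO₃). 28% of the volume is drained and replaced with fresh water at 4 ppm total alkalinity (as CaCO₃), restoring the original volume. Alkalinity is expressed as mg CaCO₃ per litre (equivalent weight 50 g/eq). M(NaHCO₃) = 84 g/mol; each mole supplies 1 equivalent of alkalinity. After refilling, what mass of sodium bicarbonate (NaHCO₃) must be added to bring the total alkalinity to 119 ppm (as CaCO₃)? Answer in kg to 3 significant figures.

(a) 4.26 L; (b) 28.8 kg

(a) [OCl⁻]/[HOCl] = 10^(pH − pKa) = 10^(7.36 − 7.51) = 0.7079; fraction as HOCl = 1/(1 + 0.7079) = 0.5855.
(a) Free chlorine required for 0.73 ppm HOCl: 0.73 / 0.5855 = 1.247 ppm.
(a) FC to add: 1.247 − 0 = 1.247 mg/L as Cl₂.
(a) Cl₂ equivalent: 1.247 mg/L × 349,000 L = 435.1 g.
(a) Product at 8.8% available Cl: 435.1 / 0.088 = 4945 g.
(a) Volume: 4945 g ÷ 1.16 g/mL = 4263 mL.

(b) Volume: 2220 m³ = 2,220,000 L.
(b) After draining 28% and refilling: 153 × 0.72 + 4 × 0.28 = 111.28 ppm.
(b) Deficit to target: 119 − 111.28 = 7.72 mg/L.
(b) As CaCO₃: 7.72 mg/L × 2,220,000 L = 17,140 g; ÷ 50 g/eq ÷ 1 = 342.8 mol NaHCO₃.
(b) Mass: 342.8 × 84 = 28,790 g.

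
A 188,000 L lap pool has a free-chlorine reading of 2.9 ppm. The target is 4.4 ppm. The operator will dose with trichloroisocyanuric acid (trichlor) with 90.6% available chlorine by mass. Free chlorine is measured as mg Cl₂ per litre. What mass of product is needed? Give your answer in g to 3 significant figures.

311 g

Chlorine deficit: 4.4 − 2.9 = 1.5 ppm = 1.5 mg/L as Cl₂.
Cl₂ equivalent needed: 1.5 mg/L × 188,000 L = 282,000 mg = 282 g.
Product at 90.6% available chlorine: 282 / 0.906 = 311.3 g.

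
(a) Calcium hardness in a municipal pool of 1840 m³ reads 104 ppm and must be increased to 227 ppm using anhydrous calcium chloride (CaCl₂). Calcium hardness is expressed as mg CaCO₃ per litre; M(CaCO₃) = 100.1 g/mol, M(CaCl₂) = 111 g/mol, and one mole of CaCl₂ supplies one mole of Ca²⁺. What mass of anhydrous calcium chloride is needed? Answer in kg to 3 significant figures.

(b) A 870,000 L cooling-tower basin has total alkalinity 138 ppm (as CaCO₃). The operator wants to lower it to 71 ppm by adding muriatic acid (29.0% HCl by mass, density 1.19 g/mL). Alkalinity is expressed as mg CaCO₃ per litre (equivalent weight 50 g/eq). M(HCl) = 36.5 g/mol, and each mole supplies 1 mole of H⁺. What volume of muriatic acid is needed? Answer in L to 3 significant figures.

(a) 251 kg; (b) 123 L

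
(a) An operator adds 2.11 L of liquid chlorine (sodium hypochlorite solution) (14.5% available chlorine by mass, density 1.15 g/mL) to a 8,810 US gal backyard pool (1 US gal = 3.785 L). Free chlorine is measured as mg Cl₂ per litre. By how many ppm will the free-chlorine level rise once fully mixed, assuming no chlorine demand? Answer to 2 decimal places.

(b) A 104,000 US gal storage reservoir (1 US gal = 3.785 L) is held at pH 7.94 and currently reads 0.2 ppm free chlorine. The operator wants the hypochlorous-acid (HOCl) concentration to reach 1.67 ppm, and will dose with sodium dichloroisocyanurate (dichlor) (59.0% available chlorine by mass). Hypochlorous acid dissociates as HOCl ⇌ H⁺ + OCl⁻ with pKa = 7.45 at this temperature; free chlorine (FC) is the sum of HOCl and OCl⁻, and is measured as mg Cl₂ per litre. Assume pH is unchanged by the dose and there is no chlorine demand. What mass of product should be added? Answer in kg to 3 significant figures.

(a) Volume: 8,810 US gal × 3.785 L/gal = 33,346 L.
(a) Mass of solution: 2.11 L × 1000 mL/L × 1.15 g/mL = 2426 g.
(a) Available chlorine delivered: 2426 g × 0.145 = 351.8 g as Cl₂.
(a) Concentration rise: 351.8 g / 33,346 L = 10.55 mg/L = 10.55 ppm.

(b) Volume: 104,000 US gal × 3.785 L/gal = 393,640 L.
(b) [OCl⁻]/[HOCl] = 10^(pH − pKa) = 10^(7.94 − 7.45) = 3.09; fraction as HOCl = 1/(1 + 3.09) = 0.2445.
(b) Free chlorine required for 1.67 ppm HOCl: 1.67 / 0.2445 = 6.831 ppm.
(b) FC to add: 6.831 − 0.2 = 6.631 mg/L as Cl₂.
(b) Cl₂ equivalent: 6.631 mg/L × 393,640 L = 2610 g.
(b) Product at 59.0% available Cl: 2610 / 0.59 = 4424 g.

(a) 10.55 ppm; (b) 4.42 kg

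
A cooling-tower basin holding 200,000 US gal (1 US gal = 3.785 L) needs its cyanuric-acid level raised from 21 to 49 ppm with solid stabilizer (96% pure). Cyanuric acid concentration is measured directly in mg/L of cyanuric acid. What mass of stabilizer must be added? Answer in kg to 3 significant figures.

22.1 kg

Volume: 200,000 US gal × 3.785 L/gal = 757,000 L.
CYA to add: (49 − 21) = 28 mg/L × 757,000 L = 21,200 g cyanuric acid.
At 96% purity: 21,200 / 0.96 = 22,080 g product.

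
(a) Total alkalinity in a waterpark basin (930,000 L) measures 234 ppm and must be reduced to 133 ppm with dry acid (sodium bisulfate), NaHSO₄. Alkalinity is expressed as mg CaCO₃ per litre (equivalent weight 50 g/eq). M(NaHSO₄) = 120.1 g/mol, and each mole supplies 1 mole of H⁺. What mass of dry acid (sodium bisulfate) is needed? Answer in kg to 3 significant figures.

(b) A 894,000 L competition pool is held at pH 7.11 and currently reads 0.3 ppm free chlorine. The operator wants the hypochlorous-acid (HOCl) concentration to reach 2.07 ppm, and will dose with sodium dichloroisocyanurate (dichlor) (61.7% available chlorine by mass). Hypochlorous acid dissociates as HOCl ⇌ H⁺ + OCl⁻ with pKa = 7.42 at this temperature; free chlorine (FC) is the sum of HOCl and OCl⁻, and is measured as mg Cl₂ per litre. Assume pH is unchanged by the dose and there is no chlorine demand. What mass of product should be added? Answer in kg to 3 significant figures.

(a) 226 kg; (b) 4.03 kg

(a) Alkalinity to neutralize: (234 − 133) = 101 mg/L as CaCO₃ × 930,000 L = 93,930 g as CaCO₃.
(a) Equivalents of H⁺ required: 93,930 ÷ 50 g/eq = 1879 eq = 1879 mol NaHSO₄.
(a) Mass of NaHSO₄: 1879 × 120.1 = 225,600 g.

(b) [OCl⁻]/[HOCl] = 10^(pH − pKa) = 10^(7.11 − 7.42) = 0.4898; fraction as HOCl = 1/(1 + 0.4898) = 0.6712.
(b) Free chlorine required for 2.07 ppm HOCl: 2.07 / 0.6712 = 3.084 ppm.
(b) FC to add: 3.084 − 0.3 = 2.784 mg/L as Cl₂.
(b) Cl₂ equivalent: 2.784 mg/L × 894,000 L = 2489 g.
(b) Product at 61.7% available Cl: 2489 / 0.617 = 4034 g.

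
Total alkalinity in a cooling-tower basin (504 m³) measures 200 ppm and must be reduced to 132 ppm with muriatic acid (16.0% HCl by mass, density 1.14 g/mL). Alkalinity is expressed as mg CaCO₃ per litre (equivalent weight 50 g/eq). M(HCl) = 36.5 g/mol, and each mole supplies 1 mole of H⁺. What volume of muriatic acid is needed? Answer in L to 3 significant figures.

Volume: 504 m³ = 504,000 L.
Alkalinity to neutralize: (200 − 132) = 68 mg/L as CaCO₃ × 504,000 L = 34,270 g as CaCO₃.
Equivalents of H⁺ required: 34,270 ÷ 50 g/eq = 685.4 eq = 685.4 mol HCl.
Mass of HCl: 685.4 × 36.5 = 25,020 g.
Mass of 16.0% solution: 25,020 / 0.16 = 156,400 g.
Volume: 156,400 g ÷ 1.14 g/mL = 137,200 mL.

137 L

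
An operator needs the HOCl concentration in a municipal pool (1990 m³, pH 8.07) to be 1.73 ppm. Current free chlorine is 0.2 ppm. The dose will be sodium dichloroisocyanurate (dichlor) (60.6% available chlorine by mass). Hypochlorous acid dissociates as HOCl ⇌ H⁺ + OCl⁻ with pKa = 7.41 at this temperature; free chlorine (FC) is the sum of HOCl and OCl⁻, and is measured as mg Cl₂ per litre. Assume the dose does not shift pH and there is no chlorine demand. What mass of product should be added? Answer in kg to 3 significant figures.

31.0 kg

Volume: 1990 m³ = 1,990,000 L.
[OCl⁻]/[HOCl] = 10^(pH − pKa) = 10^(8.07 − 7.41) = 4.571; fraction as HOCl = 1/(1 + 4.571) = 0.1795.
Free chlorine required for 1.73 ppm HOCl: 1.73 / 0.1795 = 9.638 ppm.
FC to add: 9.638 − 0.2 = 9.438 mg/L as Cl₂.
Cl₂ equivalent: 9.438 mg/L × 1,990,000 L = 18,780 g.
Product at 60.6% available Cl: 18,780 / 0.606 = 30,990 g.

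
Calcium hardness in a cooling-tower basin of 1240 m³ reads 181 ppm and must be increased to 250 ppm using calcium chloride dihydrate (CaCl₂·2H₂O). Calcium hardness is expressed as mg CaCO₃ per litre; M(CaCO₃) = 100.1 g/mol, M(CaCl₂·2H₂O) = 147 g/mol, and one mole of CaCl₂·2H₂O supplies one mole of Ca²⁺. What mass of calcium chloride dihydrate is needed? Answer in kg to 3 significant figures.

126 kg

Volume: 1240 m³ = 1,240,000 L.
Hardness to add: (250 − 181) = 69 mg/L as CaCO₃ × 1,240,000 L = 85,560 g as CaCO₃.
Moles of Ca²⁺ (1 mol Ca²⁺ ≡ 1 mol CaCO₃): 85,560 / 100.1 g/mol = 854.7 mol.
Mass of CaCl₂·2H₂O: 854.7 × 147 = 125,600 g.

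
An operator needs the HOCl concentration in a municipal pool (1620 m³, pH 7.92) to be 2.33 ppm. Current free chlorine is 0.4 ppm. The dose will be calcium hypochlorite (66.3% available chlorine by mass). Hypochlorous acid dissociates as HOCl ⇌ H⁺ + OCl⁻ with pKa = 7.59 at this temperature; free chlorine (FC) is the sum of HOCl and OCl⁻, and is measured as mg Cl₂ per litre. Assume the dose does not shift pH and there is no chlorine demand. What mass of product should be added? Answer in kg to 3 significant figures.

Volume: 1620 m³ = 1,620,000 L.
[OCl⁻]/[HOCl] = 10^(pH − pKa) = 10^(7.92 − 7.59) = 2.138; fraction as HOCl = 1/(1 + 2.138) = 0.3187.
Free chlorine required for 2.33 ppm HOCl: 2.33 / 0.3187 = 7.311 ppm.
FC to add: 7.311 − 0.4 = 6.911 mg/L as Cl₂.
Cl₂ equivalent: 6.911 mg/L × 1,620,000 L = 11,200 g.
Product at 66.3% available Cl: 11,200 / 0.663 = 16,890 g.

16.9 kg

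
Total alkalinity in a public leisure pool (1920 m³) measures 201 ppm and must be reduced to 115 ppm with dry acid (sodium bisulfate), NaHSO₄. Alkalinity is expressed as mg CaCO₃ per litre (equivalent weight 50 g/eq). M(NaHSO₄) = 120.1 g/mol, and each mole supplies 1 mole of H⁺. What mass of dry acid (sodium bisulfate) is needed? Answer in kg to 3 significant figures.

397 kg

Volume: 1920 m³ = 1,920,000 L.
Alkalinity to neutralize: (201 − 115) = 86 mg/L as CaCO₃ × 1,920,000 L = 165,100 g as CaCO₃.
Equivalents of H⁺ required: 165,100 ÷ 50 g/eq = 3302 eq = 3302 mol NaHSO₄.
Mass of NaHSO₄: 3302 × 120.1 = 396,600 g.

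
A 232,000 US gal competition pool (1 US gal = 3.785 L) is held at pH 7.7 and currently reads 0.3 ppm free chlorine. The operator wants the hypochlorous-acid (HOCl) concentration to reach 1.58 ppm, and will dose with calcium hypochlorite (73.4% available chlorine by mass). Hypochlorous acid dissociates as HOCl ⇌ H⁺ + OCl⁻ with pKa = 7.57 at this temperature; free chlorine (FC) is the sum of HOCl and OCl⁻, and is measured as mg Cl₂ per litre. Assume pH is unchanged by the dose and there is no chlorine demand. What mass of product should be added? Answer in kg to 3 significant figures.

4.08 kg

Volume: 232,000 US gal × 3.785 L/gal = 878,120 L.
[OCl⁻]/[HOCl] = 10^(pH − pKa) = 10^(7.7 − 7.57) = 1.349; fraction as HOCl = 1/(1 + 1.349) = 0.4257.
Free chlorine required for 1.58 ppm HOCl: 1.58 / 0.4257 = 3.711 ppm.
FC to add: 3.711 − 0.3 = 3.411 mg/L as Cl₂.
Cl₂ equivalent: 3.411 mg/L × 878,120 L = 2996 g.
Product at 73.4% available Cl: 2996 / 0.734 = 4081 g.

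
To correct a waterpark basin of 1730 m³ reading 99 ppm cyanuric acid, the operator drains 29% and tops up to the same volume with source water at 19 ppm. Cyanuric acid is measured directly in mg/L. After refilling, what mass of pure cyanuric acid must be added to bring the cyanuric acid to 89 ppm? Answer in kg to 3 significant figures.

Volume: 1730 m³ = 1,730,000 L.
After draining 29% and refilling: 99 × 0.71 + 19 × 0.29 = 75.8 ppm.
Deficit to target: 89 − 75.8 = 13.2 mg/L.
Mass: 13.2 mg/L × 1,730,000 L = 22,840 g cyanuric acid.

22.8 kg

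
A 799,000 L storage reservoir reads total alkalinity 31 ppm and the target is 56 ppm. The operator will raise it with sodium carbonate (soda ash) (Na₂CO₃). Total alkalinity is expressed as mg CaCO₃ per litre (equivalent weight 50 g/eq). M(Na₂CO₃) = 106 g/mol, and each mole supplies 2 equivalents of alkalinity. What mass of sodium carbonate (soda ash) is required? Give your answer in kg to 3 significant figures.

21.2 kg

Alkalinity to add: (56 − 31) = 25 mg/L as CaCO₃ × 799,000 L = 19,980 g as CaCO₃.
Equivalents: 19,980 g ÷ 50 g/eq = 399.5 eq.
Each mole of Na₂CO₃ supplies 2 eq, so 399.5 / 2 = 199.8 mol.
Mass: 199.8 mol × 106 g/mol = 21,170 g.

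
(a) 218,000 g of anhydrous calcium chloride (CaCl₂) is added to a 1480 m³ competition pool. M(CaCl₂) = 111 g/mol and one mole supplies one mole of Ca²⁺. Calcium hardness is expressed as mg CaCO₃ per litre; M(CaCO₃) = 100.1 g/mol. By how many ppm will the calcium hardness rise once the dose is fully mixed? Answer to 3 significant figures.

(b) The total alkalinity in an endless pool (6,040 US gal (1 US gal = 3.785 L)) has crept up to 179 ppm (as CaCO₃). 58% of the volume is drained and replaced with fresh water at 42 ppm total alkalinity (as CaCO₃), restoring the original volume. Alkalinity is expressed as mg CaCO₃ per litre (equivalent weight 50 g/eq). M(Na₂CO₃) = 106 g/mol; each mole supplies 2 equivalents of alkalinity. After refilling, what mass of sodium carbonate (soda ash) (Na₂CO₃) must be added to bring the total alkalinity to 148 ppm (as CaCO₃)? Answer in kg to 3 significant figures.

(a) Volume: 1480 m³ = 1,480,000 L.
(a) Moles of Ca²⁺: 218,000 g ÷ 111 g/mol = 1964 mol.
(a) As CaCO₃: 1964 mol × 100.1 g/mol = 196,600 g.
(a) Rise: 196,600 g / 1,480,000 L × 1000 = 132.8 mg/L.

(b) Volume: 6,040 US gal × 3.785 L/gal = 22,861 L.
(b) After draining 58% and refilling: 179 × 0.42 + 42 × 0.58 = 99.54 ppm.
(b) Deficit to target: 148 − 99.54 = 48.46 mg/L.
(b) As CaCO₃: 48.46 mg/L × 22,861 L = 1108 g; ÷ 50 g/eq ÷ 2 = 11.08 mol Na₂CO₃.
(b) Mass: 11.08 × 106 = 1174 g.

(a) 133 ppm; (b) 1.17 kg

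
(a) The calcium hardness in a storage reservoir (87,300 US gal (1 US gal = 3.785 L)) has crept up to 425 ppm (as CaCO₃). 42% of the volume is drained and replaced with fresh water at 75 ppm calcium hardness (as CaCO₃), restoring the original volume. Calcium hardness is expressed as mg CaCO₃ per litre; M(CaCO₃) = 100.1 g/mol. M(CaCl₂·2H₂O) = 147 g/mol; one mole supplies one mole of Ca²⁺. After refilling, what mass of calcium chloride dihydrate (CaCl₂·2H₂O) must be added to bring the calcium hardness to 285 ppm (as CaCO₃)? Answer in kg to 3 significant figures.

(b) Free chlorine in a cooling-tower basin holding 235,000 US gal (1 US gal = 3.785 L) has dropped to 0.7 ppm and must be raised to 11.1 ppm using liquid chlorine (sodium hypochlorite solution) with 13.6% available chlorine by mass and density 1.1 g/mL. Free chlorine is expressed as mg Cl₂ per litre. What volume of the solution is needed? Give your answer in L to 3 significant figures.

(a) 3.40 kg; (b) 61.8 L

(a) Volume: 87,300 US gal × 3.785 L/gal = 330,430 L.
(a) After draining 42% and refilling: 425 × 0.58 + 75 × 0.42 = 278 ppm.
(a) Deficit to target: 285 − 278 = 7 mg/L.
(a) As CaCO₃: 7 mg/L × 330,430 L = 2313 g; ÷ 100.1 = 23.11 mol Ca²⁺.
(a) Mass: 23.11 × 147 = 3397 g.

(b) Volume: 235,000 US gal × 3.785 L/gal = 889,475 L.
(b) Chlorine deficit: 11.1 − 0.7 = 10.4 ppm = 10.4 mg/L as Cl₂.
(b) Cl₂ equivalent needed: 10.4 mg/L × 889,475 L = 9,251,000 mg = 9251 g.
(b) Product at 13.6% available chlorine: 9251 / 0.136 = 68,020 g.
(b) Volume at density 1.1 g/mL: 68,020 g ÷ 1.1 g/mL = 61,840 mL.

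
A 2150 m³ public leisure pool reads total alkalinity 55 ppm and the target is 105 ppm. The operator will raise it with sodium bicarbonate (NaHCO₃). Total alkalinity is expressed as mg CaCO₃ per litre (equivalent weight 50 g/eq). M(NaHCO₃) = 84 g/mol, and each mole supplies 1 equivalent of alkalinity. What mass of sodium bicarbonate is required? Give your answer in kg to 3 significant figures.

181 kg

Volume: 2150 m³ = 2,150,000 L.
Alkalinity to add: (105 − 55) = 50 mg/L as CaCO₃ × 2,150,000 L = 107,500 g as CaCO₃.
Equivalents: 107,500 g ÷ 50 g/eq = 2150 eq.
NaHCO₃ supplies 1 eq per mole → 2150 mol.
Mass: 2150 mol × 84 g/mol = 180,600 g.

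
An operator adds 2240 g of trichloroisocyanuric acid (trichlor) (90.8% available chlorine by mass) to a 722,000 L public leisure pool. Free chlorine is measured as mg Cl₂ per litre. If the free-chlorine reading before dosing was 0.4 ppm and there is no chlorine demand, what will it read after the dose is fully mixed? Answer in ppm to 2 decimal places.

Available chlorine delivered: 2240 g × 0.908 = 2034 g as Cl₂.
Concentration rise: 2034 g / 722,000 L = 2.817 mg/L = 2.82 ppm.
Final FC: 0.4 + 2.82 = 3.22 ppm.

3.22 ppm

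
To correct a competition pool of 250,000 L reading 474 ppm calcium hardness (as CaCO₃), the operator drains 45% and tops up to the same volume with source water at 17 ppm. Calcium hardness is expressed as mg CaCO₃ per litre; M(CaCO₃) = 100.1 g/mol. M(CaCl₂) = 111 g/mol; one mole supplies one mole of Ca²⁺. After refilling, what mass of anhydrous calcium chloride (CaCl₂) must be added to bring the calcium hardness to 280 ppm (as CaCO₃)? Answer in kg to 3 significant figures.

After draining 45% and refilling: 474 × 0.55 + 17 × 0.45 = 268.35 ppm.
Deficit to target: 280 − 268.35 = 11.65 mg/L.
As CaCO₃: 11.65 mg/L × 250,000 L = 2912 g; ÷ 100.1 = 29.1 mol Ca²⁺.
Mass: 29.1 × 111 = 3230 g.

3.23 kg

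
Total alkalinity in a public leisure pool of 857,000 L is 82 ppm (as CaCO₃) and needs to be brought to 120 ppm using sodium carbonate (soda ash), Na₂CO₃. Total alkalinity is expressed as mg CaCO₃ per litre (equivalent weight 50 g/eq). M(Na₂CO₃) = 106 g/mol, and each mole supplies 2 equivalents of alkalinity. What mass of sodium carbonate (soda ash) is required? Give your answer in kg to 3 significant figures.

Alkalinity to add: (120 − 82) = 38 mg/L as CaCO₃ × 857,000 L = 32,570 g as CaCO₃.
Equivalents: 32,570 g ÷ 50 g/eq = 651.3 eq.
Each mole of Na₂CO₃ supplies 2 eq, so 651.3 / 2 = 325.7 mol.
Mass: 325.7 mol × 106 g/mol = 34,520 g.

34.5 kg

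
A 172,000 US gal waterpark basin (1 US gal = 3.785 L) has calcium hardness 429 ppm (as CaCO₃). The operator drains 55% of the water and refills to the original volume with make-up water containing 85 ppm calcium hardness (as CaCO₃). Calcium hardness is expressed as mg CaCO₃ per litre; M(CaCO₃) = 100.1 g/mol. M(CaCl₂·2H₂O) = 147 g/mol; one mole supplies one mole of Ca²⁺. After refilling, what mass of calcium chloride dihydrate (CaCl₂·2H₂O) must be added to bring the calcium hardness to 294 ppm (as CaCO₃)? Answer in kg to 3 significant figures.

51.8 kg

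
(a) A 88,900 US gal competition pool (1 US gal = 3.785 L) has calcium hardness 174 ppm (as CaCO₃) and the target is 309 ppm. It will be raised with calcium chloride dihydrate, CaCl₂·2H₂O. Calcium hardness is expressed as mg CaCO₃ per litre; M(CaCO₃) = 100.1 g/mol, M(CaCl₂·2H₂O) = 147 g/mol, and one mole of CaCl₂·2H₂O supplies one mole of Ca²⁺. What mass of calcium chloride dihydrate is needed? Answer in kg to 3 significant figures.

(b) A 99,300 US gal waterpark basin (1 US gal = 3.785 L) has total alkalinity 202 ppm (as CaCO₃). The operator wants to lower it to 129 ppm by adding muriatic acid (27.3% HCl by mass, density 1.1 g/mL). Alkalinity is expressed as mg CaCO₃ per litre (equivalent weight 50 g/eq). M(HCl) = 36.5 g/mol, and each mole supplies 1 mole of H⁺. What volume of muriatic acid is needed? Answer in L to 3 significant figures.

(a) Volume: 88,900 US gal × 3.785 L/gal = 336,486 L.
(a) Hardness to add: (309 − 174) = 135 mg/L as CaCO₃ × 336,486 L = 45,430 g as CaCO₃.
(a) Moles of Ca²⁺ (1 mol Ca²⁺ ≡ 1 mol CaCO₃): 45,430 / 100.1 g/mol = 453.8 mol.
(a) Mass of CaCl₂·2H₂O: 453.8 × 147 = 66,710 g.

(b) Volume: 99,300 US gal × 3.785 L/gal = 375,850 L.
(b) Alkalinity to neutralize: (202 − 129) = 73 mg/L as CaCO₃ × 375,850 L = 27,440 g as CaCO₃.
(b) Equivalents of H⁺ required: 27,440 ÷ 50 g/eq = 548.7 eq = 548.7 mol HCl.
(b) Mass of HCl: 548.7 × 36.5 = 20,030 g.
(b) Mass of 27.3% solution: 20,030 / 0.273 = 73,370 g.
(b) Volume: 73,370 g ÷ 1.1 g/mL = 66,700 mL.

(a) 66.7 kg; (b) 66.7 L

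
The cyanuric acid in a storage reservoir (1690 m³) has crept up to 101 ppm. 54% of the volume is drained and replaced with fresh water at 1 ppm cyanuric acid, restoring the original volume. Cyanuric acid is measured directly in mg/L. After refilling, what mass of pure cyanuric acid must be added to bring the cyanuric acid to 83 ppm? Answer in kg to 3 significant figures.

Volume: 1690 m³ = 1,690,000 L.
After draining 54% and refilling: 101 × 0.46 + 1 × 0.54 = 47 ppm.
Deficit to target: 83 − 47 = 36 mg/L.
Mass: 36 mg/L × 1,690,000 L = 60,840 g cyanuric acid.

60.8 kg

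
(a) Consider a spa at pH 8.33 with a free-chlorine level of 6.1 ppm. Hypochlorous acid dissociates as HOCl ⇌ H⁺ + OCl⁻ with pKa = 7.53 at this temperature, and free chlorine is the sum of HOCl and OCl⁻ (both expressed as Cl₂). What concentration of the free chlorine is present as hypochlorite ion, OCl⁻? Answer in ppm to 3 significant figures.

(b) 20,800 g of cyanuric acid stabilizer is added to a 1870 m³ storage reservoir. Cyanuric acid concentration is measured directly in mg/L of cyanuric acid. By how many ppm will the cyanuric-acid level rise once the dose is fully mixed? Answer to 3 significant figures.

(a) 5.27 ppm; (b) 11.1 ppm

(a) [OCl⁻]/[HOCl] = 10^(pH − pKa) = 10^(8.33 − 7.53) = 10^0.80 = 6.31.
(a) Fraction as HOCl = 1 / (1 + 6.31) = 0.1368.
(a) OCl⁻ = (1 − 0.1368) × 6.1 ppm = 5.265 ppm.

(b) Volume: 1870 m³ = 1,870,000 L.
(b) Rise: 20,800 g / 1,870,000 L × 1000 = 11.12 mg/L.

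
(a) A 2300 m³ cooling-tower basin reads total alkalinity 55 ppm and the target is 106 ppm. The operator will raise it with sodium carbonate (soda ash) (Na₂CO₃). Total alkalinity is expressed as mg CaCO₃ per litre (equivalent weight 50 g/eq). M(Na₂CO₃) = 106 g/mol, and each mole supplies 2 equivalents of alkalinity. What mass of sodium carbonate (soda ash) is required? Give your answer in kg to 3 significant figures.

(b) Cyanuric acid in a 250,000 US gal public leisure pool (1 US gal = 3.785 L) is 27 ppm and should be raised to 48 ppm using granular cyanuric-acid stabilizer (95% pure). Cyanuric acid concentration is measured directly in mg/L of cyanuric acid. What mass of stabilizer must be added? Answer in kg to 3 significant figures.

(a) 124 kg; (b) 20.9 kg

(a) Volume: 2300 m³ = 2,300,000 L.
(a) Alkalinity to add: (106 − 55) = 51 mg/L as CaCO₃ × 2,300,000 L = 117,300 g as CaCO₃.
(a) Equivalents: 117,300 g ÷ 50 g/eq = 2346 eq.
(a) Each mole of Na₂CO₃ supplies 2 eq, so 2346 / 2 = 1173 mol.
(a) Mass: 1173 mol × 106 g/mol = 124,300 g.

(b) Volume: 250,000 US gal × 3.785 L/gal = 946,250 L.
(b) CYA to add: (48 − 27) = 21 mg/L × 946,250 L = 19,870 g cyanuric acid.
(b) At 95% purity: 19,870 / 0.95 = 20,920 g product.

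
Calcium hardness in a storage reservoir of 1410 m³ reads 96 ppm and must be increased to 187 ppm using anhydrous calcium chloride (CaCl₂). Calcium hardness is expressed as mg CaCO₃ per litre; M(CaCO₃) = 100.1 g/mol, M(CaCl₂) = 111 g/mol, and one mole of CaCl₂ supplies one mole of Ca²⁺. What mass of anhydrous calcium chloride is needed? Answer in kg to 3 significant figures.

Volume: 1410 m³ = 1,410,000 L.
Hardness to add: (187 − 96) = 91 mg/L as CaCO₃ × 1,410,000 L = 128,300 g as CaCO₃.
Moles of Ca²⁺ (1 mol Ca²⁺ ≡ 1 mol CaCO₃): 128,300 / 100.1 g/mol = 1282 mol.
Mass of CaCl₂: 1282 × 111 = 142,300 g.

142 kg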